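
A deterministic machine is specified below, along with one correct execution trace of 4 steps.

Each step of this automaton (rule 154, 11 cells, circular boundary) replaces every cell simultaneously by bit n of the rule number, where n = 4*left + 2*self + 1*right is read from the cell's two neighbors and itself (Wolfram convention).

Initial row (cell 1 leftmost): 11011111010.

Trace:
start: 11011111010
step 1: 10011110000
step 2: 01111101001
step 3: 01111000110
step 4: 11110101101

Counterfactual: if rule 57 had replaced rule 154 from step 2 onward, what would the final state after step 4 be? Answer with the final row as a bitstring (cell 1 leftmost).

(re-executing steps 2..4 under rule 57; state before step 2: 10011110000)
step 2: 01010001110
step 3: 00101101001
step 4: 10011010100

10011010100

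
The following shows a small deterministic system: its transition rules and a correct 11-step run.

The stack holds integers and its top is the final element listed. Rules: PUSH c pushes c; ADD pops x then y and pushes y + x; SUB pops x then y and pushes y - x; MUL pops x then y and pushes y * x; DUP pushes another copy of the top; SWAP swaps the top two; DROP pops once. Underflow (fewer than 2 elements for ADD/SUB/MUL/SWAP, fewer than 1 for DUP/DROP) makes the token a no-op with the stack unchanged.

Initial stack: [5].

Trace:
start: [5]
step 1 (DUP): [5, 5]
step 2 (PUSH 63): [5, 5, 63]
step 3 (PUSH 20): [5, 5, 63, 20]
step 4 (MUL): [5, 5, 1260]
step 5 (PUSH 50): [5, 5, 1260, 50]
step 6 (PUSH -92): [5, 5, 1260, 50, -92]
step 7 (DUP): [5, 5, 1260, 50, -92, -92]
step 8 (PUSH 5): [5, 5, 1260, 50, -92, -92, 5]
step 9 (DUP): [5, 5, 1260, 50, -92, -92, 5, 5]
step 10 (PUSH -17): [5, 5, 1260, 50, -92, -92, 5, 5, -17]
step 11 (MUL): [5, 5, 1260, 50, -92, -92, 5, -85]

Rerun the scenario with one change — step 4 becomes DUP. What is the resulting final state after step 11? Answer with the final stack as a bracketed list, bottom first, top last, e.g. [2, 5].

[5, 5, 63, 20, 20, 50, -92, -92, 5, -85]

(re-executing from step 4 with the substitution; state before step 4: [5, 5, 63, 20])
step 4 (DUP): [5, 5, 63, 20, 20]
step 5 (PUSH 50): [5, 5, 63, 20, 20, 50]
step 6 (PUSH -92): [5, 5, 63, 20, 20, 50, -92]
step 7 (DUP): [5, 5, 63, 20, 20, 50, -92, -92]
step 8 (PUSH 5): [5, 5, 63, 20, 20, 50, -92, -92, 5]
step 9 (DUP): [5, 5, 63, 20, 20, 50, -92, -92, 5, 5]
step 10 (PUSH -17): [5, 5, 63, 20, 20, 50, -92, -92, 5, 5, -17]
step 11 (MUL): [5, 5, 63, 20, 20, 50, -92, -92, 5, -85]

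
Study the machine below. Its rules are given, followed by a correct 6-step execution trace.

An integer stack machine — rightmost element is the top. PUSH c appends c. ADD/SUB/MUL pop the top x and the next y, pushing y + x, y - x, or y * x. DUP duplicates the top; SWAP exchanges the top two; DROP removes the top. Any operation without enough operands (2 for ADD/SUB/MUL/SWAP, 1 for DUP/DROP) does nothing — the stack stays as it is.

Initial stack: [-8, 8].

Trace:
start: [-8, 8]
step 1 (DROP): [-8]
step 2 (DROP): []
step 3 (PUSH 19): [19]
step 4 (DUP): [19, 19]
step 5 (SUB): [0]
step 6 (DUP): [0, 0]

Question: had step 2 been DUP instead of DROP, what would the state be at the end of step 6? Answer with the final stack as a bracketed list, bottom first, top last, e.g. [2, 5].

(re-executing from step 2 with the substitution; state before step 2: [-8])
step 2 (DUP): [-8, -8]
step 3 (PUSH 19): [-8, -8, 19]
step 4 (DUP): [-8, -8, 19, 19]
step 5 (SUB): [-8, -8, 0]
step 6 (DUP): [-8, -8, 0, 0]

[-8, -8, 0, 0]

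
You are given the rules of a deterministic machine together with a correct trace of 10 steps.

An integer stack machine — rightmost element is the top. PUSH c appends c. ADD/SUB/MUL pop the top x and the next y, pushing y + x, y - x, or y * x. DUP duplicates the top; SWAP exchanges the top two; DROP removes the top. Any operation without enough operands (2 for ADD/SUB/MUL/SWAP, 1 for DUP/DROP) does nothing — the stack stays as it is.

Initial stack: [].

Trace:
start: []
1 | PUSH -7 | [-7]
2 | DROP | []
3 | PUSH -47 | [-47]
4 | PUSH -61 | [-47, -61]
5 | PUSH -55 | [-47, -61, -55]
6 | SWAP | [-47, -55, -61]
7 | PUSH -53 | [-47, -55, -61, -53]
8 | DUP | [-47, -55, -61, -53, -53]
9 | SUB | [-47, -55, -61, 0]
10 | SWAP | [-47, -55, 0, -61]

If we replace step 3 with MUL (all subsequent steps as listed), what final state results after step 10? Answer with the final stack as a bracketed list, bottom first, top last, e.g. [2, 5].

(re-executing from step 3 with the substitution; state before step 3: [])
3 | MUL | []
4 | PUSH -61 | [-61]
5 | PUSH -55 | [-61, -55]
6 | SWAP | [-55, -61]
7 | PUSH -53 | [-55, -61, -53]
8 | DUP | [-55, -61, -53, -53]
9 | SUB | [-55, -61, 0]
10 | SWAP | [-55, 0, -61]

[-55, 0, -61]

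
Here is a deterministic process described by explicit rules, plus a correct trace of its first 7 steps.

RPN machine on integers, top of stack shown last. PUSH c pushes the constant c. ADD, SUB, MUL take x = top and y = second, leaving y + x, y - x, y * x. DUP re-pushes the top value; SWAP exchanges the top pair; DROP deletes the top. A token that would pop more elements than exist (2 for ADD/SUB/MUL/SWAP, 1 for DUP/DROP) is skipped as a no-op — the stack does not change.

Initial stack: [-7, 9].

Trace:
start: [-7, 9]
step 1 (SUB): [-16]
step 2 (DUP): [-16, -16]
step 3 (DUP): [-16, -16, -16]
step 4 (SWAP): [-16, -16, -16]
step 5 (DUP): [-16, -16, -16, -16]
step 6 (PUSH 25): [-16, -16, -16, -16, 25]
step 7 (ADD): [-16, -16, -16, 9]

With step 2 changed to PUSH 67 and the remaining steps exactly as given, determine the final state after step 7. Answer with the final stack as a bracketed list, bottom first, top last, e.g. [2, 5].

[-16, 67, 67, 92]

(re-executing from step 2 with the substitution; state before step 2: [-16])
step 2 (PUSH 67): [-16, 67]
step 3 (DUP): [-16, 67, 67]
step 4 (SWAP): [-16, 67, 67]
step 5 (DUP): [-16, 67, 67, 67]
step 6 (PUSH 25): [-16, 67, 67, 67, 25]
step 7 (ADD): [-16, 67, 67, 92]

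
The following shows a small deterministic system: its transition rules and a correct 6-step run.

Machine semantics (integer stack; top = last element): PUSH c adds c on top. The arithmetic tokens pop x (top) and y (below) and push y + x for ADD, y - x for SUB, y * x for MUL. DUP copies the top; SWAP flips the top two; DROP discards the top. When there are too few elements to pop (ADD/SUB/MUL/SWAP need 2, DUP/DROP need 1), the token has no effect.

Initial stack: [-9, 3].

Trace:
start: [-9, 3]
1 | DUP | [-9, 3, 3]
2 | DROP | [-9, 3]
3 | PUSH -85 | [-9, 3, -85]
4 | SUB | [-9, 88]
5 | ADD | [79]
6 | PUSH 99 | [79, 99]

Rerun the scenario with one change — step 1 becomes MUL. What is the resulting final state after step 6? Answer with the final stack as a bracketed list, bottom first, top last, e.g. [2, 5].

(re-executing from step 1 with the substitution; state before step 1: [-9, 3])
1 | MUL | [-27]
2 | DROP | []
3 | PUSH -85 | [-85]
4 | SUB | [-85]
5 | ADD | [-85]
6 | PUSH 99 | [-85, 99]

[-85, 99]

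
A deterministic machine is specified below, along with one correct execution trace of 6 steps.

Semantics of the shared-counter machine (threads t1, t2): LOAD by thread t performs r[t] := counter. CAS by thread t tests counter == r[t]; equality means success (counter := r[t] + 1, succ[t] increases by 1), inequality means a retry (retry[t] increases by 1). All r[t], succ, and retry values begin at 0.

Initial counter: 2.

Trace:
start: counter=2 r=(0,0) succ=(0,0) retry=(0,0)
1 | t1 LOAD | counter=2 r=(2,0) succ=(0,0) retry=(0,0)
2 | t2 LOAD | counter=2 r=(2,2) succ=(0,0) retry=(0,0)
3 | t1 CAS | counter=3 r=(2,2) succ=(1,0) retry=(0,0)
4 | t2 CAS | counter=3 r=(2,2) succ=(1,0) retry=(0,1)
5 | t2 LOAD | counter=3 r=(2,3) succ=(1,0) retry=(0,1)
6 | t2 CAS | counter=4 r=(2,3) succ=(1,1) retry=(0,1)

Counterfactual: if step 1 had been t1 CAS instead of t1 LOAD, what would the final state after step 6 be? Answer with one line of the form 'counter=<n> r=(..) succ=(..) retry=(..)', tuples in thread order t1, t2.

(re-executing from step 1 with the substitution; state before step 1: counter=2 r=(0,0) succ=(0,0) retry=(0,0))
1 | t1 CAS | counter=2 r=(0,0) succ=(0,0) retry=(1,0)
2 | t2 LOAD | counter=2 r=(0,2) succ=(0,0) retry=(1,0)
3 | t1 CAS | counter=2 r=(0,2) succ=(0,0) retry=(2,0)
4 | t2 CAS | counter=3 r=(0,2) succ=(0,1) retry=(2,0)
5 | t2 LOAD | counter=3 r=(0,3) succ=(0,1) retry=(2,0)
6 | t2 CAS | counter=4 r=(0,3) succ=(0,2) retry=(2,0)

counter=4 r=(0,3) succ=(0,2) retry=(2,0)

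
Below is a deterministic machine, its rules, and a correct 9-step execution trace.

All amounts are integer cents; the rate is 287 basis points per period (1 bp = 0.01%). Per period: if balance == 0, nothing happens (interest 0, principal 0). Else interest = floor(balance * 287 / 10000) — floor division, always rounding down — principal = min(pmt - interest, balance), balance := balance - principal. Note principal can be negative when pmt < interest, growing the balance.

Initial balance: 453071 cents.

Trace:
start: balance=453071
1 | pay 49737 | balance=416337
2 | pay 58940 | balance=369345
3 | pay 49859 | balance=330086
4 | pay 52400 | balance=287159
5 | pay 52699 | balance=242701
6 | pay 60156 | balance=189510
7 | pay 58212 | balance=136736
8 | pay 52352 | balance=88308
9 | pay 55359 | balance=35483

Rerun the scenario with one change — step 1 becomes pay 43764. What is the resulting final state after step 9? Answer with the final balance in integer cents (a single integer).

(re-executing from step 1 with the substitution; state before step 1: balance=453071)
1 | pay 43764 | balance=422310
2 | pay 58940 | balance=375490
3 | pay 49859 | balance=336407
4 | pay 52400 | balance=293661
5 | pay 52699 | balance=249390
6 | pay 60156 | balance=196391
7 | pay 58212 | balance=143815
8 | pay 52352 | balance=95590
9 | pay 55359 | balance=42974

42974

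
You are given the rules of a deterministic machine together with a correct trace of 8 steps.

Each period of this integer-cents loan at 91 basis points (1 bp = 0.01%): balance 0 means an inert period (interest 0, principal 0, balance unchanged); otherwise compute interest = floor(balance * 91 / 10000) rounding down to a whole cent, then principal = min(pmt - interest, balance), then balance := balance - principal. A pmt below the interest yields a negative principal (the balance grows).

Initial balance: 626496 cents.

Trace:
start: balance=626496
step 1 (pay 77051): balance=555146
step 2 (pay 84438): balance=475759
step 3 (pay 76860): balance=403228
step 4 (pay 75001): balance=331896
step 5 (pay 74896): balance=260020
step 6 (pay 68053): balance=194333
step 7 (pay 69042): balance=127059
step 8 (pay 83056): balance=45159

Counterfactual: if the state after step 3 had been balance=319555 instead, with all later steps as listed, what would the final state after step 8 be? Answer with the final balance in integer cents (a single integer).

state after step 3 := balance=319555
step 4 (pay 75001): balance=247461
step 5 (pay 74896): balance=174816
step 6 (pay 68053): balance=108353
step 7 (pay 69042): balance=40297
step 8 (pay 83056): balance=0

0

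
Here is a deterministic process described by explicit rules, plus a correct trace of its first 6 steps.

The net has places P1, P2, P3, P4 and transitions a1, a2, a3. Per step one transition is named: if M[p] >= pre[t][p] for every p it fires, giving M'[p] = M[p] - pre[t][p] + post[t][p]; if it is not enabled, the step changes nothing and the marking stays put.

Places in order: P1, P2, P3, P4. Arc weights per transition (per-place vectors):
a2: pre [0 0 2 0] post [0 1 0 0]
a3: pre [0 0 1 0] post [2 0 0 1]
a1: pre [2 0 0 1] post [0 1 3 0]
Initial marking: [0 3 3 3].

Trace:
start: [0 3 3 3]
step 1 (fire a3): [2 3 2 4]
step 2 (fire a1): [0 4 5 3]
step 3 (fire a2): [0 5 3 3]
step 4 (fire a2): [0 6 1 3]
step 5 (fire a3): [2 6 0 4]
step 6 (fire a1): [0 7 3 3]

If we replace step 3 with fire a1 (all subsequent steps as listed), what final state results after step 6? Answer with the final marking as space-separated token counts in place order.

0 6 5 3

(re-executing from step 3 with the substitution; state before step 3: [0 4 5 3])
step 3 (fire a1): [0 4 5 3]
step 4 (fire a2): [0 5 3 3]
step 5 (fire a3): [2 5 2 4]
step 6 (fire a1): [0 6 5 3]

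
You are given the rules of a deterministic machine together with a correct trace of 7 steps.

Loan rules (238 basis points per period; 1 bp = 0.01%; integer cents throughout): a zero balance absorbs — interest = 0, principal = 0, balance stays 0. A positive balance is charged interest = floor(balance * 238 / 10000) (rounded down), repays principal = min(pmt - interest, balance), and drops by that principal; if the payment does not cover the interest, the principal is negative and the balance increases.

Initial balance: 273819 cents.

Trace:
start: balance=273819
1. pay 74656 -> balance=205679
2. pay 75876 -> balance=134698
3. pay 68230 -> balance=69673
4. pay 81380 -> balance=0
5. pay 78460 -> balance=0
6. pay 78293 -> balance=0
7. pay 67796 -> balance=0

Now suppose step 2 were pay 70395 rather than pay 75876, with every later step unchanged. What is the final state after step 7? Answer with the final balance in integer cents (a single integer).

(re-executing from step 2 with the substitution; state before step 2: balance=205679)
2. pay 70395 -> balance=140179
3. pay 68230 -> balance=75285
4. pay 81380 -> balance=0
5. pay 78460 -> balance=0
6. pay 78293 -> balance=0
7. pay 67796 -> balance=0

0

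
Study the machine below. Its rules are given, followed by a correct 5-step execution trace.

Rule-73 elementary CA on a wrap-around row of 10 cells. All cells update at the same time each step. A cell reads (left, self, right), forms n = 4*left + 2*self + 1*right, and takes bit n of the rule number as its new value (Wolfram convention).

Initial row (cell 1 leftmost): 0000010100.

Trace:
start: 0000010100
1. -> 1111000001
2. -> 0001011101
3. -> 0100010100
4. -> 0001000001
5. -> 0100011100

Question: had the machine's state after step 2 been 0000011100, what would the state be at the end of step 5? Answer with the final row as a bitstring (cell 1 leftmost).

0100011100

state after step 2 := 0000011100
3. -> 1111010101
4. -> 0001000001
5. -> 0100011100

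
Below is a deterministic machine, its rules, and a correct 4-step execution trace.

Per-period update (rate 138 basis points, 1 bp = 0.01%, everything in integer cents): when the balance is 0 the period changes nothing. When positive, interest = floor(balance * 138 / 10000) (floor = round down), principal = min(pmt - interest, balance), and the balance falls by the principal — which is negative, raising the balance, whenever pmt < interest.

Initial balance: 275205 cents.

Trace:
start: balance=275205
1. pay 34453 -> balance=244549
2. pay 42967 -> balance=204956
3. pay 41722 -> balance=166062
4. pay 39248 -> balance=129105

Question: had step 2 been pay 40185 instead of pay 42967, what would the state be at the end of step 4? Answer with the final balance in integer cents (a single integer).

131964

(re-executing from step 2 with the substitution; state before step 2: balance=244549)
2. pay 40185 -> balance=207738
3. pay 41722 -> balance=168882
4. pay 39248 -> balance=131964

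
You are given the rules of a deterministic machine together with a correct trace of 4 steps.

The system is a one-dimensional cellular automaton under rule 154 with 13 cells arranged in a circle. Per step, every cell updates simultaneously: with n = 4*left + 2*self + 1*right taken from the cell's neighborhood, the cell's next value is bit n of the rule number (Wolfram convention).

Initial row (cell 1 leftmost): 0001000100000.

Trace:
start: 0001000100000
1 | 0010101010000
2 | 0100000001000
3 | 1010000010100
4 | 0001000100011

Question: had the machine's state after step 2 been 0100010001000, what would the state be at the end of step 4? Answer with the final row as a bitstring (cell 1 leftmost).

0000000000011

state after step 2 := 0100010001000
3 | 1010101010100
4 | 0000000000011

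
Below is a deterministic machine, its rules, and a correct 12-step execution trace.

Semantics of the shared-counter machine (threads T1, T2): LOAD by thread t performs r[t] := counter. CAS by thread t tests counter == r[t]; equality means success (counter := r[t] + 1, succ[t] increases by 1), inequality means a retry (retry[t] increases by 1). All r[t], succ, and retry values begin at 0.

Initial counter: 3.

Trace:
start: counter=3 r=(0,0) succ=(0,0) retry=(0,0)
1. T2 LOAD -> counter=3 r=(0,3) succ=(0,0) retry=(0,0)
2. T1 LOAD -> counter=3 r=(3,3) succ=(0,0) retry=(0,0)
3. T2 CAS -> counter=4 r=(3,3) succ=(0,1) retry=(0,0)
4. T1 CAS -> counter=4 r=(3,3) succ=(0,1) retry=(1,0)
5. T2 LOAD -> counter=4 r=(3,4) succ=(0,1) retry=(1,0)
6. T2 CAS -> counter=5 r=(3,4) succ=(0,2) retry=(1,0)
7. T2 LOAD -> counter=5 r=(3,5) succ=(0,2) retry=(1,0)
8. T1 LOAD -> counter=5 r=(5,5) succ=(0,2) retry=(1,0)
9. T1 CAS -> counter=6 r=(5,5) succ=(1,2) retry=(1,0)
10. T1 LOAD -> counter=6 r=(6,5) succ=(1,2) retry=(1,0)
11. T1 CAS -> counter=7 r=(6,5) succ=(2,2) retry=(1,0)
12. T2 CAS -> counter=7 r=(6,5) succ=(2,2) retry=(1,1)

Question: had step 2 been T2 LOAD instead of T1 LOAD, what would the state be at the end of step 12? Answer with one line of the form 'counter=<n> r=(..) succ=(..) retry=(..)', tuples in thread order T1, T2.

counter=7 r=(6,5) succ=(2,2) retry=(1,1)

(re-executing from step 2 with the substitution; state before step 2: counter=3 r=(0,3) succ=(0,0) retry=(0,0))
2. T2 LOAD -> counter=3 r=(0,3) succ=(0,0) retry=(0,0)
3. T2 CAS -> counter=4 r=(0,3) succ=(0,1) retry=(0,0)
4. T1 CAS -> counter=4 r=(0,3) succ=(0,1) retry=(1,0)
5. T2 LOAD -> counter=4 r=(0,4) succ=(0,1) retry=(1,0)
6. T2 CAS -> counter=5 r=(0,4) succ=(0,2) retry=(1,0)
7. T2 LOAD -> counter=5 r=(0,5) succ=(0,2) retry=(1,0)
8. T1 LOAD -> counter=5 r=(5,5) succ=(0,2) retry=(1,0)
9. T1 CAS -> counter=6 r=(5,5) succ=(1,2) retry=(1,0)
10. T1 LOAD -> counter=6 r=(6,5) succ=(1,2) retry=(1,0)
11. T1 CAS -> counter=7 r=(6,5) succ=(2,2) retry=(1,0)
12. T2 CAS -> counter=7 r=(6,5) succ=(2,2) retry=(1,1)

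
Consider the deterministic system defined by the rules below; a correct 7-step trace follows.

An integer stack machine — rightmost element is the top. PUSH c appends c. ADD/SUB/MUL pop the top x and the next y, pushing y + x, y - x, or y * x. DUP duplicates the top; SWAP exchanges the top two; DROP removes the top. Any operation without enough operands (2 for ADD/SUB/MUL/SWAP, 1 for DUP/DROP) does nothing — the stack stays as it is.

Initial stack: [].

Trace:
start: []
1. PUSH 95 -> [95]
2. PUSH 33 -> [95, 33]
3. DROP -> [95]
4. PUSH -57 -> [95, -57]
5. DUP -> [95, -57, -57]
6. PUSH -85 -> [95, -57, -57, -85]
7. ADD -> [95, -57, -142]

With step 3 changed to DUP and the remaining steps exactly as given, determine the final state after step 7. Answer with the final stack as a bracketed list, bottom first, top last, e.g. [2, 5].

[95, 33, 33, -57, -142]

(re-executing from step 3 with the substitution; state before step 3: [95, 33])
3. DUP -> [95, 33, 33]
4. PUSH -57 -> [95, 33, 33, -57]
5. DUP -> [95, 33, 33, -57, -57]
6. PUSH -85 -> [95, 33, 33, -57, -57, -85]
7. ADD -> [95, 33, 33, -57, -142]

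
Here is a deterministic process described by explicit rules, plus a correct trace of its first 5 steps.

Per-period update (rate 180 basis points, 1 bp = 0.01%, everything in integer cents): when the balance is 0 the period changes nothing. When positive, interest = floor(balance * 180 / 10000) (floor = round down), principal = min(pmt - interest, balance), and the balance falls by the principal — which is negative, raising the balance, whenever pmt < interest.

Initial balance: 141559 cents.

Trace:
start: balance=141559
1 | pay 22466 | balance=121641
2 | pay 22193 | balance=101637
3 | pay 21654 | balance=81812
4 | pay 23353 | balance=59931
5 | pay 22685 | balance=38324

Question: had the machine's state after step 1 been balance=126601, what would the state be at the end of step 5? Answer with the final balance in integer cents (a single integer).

43651

state after step 1 := balance=126601
2 | pay 22193 | balance=106686
3 | pay 21654 | balance=86952
4 | pay 23353 | balance=65164
5 | pay 22685 | balance=43651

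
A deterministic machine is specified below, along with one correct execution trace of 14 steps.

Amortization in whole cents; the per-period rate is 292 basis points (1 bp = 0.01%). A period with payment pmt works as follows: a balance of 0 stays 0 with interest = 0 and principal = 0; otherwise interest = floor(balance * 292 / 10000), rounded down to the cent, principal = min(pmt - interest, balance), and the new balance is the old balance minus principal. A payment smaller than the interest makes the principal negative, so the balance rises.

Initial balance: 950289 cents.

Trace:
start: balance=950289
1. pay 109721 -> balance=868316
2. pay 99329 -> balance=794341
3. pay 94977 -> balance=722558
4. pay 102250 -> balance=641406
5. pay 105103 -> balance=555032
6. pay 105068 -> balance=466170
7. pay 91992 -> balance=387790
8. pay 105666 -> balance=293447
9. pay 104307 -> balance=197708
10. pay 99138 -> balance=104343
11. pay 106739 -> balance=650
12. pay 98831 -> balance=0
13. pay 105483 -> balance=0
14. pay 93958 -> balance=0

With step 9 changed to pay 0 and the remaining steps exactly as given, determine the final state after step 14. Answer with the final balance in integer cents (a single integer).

0

(re-executing from step 9 with the substitution; state before step 9: balance=293447)
9. pay 0 -> balance=302015
10. pay 99138 -> balance=211695
11. pay 106739 -> balance=111137
12. pay 98831 -> balance=15551
13. pay 105483 -> balance=0
14. pay 93958 -> balance=0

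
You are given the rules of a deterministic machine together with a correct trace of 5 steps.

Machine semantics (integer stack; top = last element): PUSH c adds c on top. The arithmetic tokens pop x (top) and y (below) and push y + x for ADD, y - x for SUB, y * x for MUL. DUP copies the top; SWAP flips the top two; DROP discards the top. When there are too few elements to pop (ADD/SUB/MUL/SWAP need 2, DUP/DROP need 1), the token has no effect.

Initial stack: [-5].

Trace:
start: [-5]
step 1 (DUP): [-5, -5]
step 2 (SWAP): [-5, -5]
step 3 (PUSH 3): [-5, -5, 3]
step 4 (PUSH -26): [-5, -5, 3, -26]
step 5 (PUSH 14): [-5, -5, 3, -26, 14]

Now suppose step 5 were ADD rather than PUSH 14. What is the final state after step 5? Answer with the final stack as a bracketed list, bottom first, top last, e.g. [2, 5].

[-5, -5, -23]

(re-executing from step 5 with the substitution; state before step 5: [-5, -5, 3, -26])
step 5 (ADD): [-5, -5, -23]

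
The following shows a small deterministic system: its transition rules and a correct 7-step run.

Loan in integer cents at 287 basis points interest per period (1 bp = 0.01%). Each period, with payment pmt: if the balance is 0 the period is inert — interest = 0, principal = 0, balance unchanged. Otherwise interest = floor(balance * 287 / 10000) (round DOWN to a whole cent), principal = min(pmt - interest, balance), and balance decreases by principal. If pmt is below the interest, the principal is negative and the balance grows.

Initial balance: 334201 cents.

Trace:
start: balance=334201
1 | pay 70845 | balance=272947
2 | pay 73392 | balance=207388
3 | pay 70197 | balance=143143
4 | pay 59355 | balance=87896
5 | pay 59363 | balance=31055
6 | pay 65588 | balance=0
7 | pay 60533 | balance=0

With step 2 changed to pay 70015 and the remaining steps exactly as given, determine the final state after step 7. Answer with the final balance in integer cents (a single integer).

0

(re-executing from step 2 with the substitution; state before step 2: balance=272947)
2 | pay 70015 | balance=210765
3 | pay 70197 | balance=146616
4 | pay 59355 | balance=91468
5 | pay 59363 | balance=34730
6 | pay 65588 | balance=0
7 | pay 60533 | balance=0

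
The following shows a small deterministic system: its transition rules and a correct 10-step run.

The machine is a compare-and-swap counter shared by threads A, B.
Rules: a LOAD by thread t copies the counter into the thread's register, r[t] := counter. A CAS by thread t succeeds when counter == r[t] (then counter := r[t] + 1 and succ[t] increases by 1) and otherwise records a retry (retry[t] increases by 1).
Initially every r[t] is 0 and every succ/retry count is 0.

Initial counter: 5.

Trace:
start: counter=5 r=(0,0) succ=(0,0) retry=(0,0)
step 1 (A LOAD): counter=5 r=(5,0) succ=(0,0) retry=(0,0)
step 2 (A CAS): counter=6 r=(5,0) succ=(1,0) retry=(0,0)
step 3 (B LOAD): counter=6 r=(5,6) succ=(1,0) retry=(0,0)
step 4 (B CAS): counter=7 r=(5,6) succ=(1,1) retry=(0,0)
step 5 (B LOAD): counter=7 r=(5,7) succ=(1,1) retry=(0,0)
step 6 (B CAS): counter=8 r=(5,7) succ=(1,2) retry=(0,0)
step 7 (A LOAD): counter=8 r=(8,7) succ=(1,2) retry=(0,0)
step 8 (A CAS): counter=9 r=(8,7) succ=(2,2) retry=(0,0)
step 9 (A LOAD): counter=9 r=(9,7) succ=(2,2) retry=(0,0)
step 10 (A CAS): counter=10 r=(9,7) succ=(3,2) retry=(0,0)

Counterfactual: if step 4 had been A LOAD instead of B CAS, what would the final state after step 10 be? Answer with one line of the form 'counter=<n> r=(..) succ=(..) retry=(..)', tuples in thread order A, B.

counter=9 r=(8,6) succ=(3,1) retry=(0,0)

(re-executing from step 4 with the substitution; state before step 4: counter=6 r=(5,6) succ=(1,0) retry=(0,0))
step 4 (A LOAD): counter=6 r=(6,6) succ=(1,0) retry=(0,0)
step 5 (B LOAD): counter=6 r=(6,6) succ=(1,0) retry=(0,0)
step 6 (B CAS): counter=7 r=(6,6) succ=(1,1) retry=(0,0)
step 7 (A LOAD): counter=7 r=(7,6) succ=(1,1) retry=(0,0)
step 8 (A CAS): counter=8 r=(7,6) succ=(2,1) retry=(0,0)
step 9 (A LOAD): counter=8 r=(8,6) succ=(2,1) retry=(0,0)
step 10 (A CAS): counter=9 r=(8,6) succ=(3,1) retry=(0,0)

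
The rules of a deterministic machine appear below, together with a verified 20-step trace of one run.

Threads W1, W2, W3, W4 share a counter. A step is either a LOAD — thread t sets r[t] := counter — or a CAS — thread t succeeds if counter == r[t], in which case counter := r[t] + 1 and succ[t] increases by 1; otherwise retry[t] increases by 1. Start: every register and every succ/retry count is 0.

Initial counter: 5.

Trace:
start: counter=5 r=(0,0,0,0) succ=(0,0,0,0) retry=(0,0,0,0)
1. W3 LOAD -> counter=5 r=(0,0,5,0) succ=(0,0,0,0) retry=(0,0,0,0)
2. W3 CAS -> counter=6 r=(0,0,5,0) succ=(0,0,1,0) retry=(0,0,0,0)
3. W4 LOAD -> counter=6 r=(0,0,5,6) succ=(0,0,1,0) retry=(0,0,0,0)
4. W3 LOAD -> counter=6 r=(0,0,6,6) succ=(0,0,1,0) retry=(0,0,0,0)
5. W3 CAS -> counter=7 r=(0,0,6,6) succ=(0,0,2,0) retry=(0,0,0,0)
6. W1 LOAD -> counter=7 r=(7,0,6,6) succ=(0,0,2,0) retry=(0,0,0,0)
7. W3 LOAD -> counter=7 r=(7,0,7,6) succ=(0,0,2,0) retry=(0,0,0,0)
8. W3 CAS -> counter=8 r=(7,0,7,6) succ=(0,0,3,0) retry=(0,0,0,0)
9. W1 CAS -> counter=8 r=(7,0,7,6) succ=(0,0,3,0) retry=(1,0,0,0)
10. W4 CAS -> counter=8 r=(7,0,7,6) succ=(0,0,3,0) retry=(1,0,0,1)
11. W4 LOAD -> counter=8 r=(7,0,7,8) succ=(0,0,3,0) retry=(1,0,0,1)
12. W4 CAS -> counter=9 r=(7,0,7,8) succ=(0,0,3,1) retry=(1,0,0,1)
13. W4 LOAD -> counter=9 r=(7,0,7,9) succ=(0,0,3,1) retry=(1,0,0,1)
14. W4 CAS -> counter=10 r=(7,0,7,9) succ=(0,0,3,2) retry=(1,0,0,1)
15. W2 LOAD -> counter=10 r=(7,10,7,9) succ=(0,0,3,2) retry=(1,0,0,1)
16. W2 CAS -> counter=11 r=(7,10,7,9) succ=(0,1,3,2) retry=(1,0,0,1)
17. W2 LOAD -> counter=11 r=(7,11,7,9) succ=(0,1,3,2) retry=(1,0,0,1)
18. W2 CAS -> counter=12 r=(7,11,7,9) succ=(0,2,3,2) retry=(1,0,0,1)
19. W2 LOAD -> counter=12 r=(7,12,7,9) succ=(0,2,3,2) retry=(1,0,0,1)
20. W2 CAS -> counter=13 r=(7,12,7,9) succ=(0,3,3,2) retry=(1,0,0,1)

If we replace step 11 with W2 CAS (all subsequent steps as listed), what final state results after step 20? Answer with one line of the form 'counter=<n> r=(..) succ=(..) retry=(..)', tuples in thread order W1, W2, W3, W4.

(re-executing from step 11 with the substitution; state before step 11: counter=8 r=(7,0,7,6) succ=(0,0,3,0) retry=(1,0,0,1))
11. W2 CAS -> counter=8 r=(7,0,7,6) succ=(0,0,3,0) retry=(1,1,0,1)
12. W4 CAS -> counter=8 r=(7,0,7,6) succ=(0,0,3,0) retry=(1,1,0,2)
13. W4 LOAD -> counter=8 r=(7,0,7,8) succ=(0,0,3,0) retry=(1,1,0,2)
14. W4 CAS -> counter=9 r=(7,0,7,8) succ=(0,0,3,1) retry=(1,1,0,2)
15. W2 LOAD -> counter=9 r=(7,9,7,8) succ=(0,0,3,1) retry=(1,1,0,2)
16. W2 CAS -> counter=10 r=(7,9,7,8) succ=(0,1,3,1) retry=(1,1,0,2)
17. W2 LOAD -> counter=10 r=(7,10,7,8) succ=(0,1,3,1) retry=(1,1,0,2)
18. W2 CAS -> counter=11 r=(7,10,7,8) succ=(0,2,3,1) retry=(1,1,0,2)
19. W2 LOAD -> counter=11 r=(7,11,7,8) succ=(0,2,3,1) retry=(1,1,0,2)
20. W2 CAS -> counter=12 r=(7,11,7,8) succ=(0,3,3,1) retry=(1,1,0,2)

counter=12 r=(7,11,7,8) succ=(0,3,3,1) retry=(1,1,0,2)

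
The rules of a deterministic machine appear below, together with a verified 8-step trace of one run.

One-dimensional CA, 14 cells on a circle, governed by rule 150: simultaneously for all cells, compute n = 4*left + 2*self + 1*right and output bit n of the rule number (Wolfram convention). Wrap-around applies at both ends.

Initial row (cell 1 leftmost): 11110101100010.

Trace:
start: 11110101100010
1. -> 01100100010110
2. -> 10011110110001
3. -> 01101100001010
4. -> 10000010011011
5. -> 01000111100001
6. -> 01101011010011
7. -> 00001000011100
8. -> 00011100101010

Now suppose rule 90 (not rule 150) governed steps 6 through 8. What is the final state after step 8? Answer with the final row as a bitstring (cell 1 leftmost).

(re-executing steps 6..8 under rule 90; state before step 6: 01000111100001)
6. -> 00101100110010
7. -> 01001111111101
8. -> 00111000000100

00111000000100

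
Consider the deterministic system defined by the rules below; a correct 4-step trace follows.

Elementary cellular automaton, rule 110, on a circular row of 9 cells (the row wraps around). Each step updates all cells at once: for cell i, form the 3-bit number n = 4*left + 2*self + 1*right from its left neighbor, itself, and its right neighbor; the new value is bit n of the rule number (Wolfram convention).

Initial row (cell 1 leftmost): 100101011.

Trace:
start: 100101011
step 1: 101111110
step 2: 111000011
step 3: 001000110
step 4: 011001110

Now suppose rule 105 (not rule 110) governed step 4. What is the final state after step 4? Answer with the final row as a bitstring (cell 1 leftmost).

(re-executing step 4 under rule 105; state before step 4: 001000110)
step 4: 100010110

100010110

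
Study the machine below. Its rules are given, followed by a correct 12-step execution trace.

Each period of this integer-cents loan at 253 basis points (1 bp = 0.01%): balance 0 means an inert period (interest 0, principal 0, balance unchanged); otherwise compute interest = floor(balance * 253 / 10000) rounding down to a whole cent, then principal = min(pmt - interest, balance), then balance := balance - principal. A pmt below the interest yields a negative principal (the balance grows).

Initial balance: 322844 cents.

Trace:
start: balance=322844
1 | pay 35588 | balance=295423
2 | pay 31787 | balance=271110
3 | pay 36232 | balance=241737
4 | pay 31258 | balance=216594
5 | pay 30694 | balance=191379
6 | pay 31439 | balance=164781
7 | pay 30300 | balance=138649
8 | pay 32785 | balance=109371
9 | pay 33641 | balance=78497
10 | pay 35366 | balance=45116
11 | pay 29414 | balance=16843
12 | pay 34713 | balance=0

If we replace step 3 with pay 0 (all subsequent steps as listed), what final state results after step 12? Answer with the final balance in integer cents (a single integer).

27925

(re-executing from step 3 with the substitution; state before step 3: balance=271110)
3 | pay 0 | balance=277969
4 | pay 31258 | balance=253743
5 | pay 30694 | balance=229468
6 | pay 31439 | balance=203834
7 | pay 30300 | balance=178691
8 | pay 32785 | balance=150426
9 | pay 33641 | balance=120590
10 | pay 35366 | balance=88274
11 | pay 29414 | balance=61093
12 | pay 34713 | balance=27925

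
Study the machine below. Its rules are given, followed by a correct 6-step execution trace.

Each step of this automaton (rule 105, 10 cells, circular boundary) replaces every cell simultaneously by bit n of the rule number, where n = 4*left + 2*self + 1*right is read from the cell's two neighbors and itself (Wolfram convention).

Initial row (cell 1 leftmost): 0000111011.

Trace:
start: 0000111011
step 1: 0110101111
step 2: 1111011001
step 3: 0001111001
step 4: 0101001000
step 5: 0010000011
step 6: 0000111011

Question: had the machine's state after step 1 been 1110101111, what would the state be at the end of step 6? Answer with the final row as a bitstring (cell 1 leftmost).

state after step 1 := 1110101111
step 2: 0011011000
step 3: 1011111011
step 4: 1110001110
step 5: 1010101011
step 6: 1101010110

1101010110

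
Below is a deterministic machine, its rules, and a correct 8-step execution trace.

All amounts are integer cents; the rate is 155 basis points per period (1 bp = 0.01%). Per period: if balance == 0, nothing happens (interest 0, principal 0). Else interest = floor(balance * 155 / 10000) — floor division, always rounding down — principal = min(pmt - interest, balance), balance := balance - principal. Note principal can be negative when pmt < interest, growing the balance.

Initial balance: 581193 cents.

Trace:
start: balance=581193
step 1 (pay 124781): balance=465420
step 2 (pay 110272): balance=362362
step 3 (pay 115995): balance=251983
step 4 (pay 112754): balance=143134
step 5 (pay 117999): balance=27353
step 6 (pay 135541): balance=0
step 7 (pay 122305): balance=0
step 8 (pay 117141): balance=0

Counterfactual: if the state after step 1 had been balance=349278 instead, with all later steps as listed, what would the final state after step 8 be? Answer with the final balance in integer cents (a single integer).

0

state after step 1 := balance=349278
step 2 (pay 110272): balance=244419
step 3 (pay 115995): balance=132212
step 4 (pay 112754): balance=21507
step 5 (pay 117999): balance=0
step 6 (pay 135541): balance=0
step 7 (pay 122305): balance=0
step 8 (pay 117141): balance=0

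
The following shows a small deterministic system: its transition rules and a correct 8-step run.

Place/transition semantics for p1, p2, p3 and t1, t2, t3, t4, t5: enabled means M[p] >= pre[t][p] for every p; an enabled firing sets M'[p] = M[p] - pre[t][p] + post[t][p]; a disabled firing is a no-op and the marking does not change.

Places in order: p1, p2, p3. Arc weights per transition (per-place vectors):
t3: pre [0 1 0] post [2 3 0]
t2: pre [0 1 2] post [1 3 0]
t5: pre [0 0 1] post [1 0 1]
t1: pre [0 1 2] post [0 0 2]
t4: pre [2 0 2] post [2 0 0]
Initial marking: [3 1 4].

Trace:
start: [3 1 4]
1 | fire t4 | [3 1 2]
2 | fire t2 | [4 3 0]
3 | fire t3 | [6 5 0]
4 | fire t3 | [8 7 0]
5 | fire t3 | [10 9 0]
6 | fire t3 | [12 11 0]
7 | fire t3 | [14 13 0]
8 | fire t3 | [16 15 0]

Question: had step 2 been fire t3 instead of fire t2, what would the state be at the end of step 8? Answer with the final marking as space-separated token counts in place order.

17 15 2

(re-executing from step 2 with the substitution; state before step 2: [3 1 2])
2 | fire t3 | [5 3 2]
3 | fire t3 | [7 5 2]
4 | fire t3 | [9 7 2]
5 | fire t3 | [11 9 2]
6 | fire t3 | [13 11 2]
7 | fire t3 | [15 13 2]
8 | fire t3 | [17 15 2]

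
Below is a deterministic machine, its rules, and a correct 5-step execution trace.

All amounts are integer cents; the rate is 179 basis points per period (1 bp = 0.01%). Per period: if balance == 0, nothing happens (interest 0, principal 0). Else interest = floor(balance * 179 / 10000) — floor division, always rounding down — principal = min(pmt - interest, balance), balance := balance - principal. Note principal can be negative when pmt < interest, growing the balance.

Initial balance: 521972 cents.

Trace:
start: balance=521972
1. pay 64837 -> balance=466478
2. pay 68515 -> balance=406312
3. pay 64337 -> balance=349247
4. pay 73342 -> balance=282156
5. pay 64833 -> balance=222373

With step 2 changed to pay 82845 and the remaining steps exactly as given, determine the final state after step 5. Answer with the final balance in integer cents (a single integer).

(re-executing from step 2 with the substitution; state before step 2: balance=466478)
2. pay 82845 -> balance=391982
3. pay 64337 -> balance=334661
4. pay 73342 -> balance=267309
5. pay 64833 -> balance=207260

207260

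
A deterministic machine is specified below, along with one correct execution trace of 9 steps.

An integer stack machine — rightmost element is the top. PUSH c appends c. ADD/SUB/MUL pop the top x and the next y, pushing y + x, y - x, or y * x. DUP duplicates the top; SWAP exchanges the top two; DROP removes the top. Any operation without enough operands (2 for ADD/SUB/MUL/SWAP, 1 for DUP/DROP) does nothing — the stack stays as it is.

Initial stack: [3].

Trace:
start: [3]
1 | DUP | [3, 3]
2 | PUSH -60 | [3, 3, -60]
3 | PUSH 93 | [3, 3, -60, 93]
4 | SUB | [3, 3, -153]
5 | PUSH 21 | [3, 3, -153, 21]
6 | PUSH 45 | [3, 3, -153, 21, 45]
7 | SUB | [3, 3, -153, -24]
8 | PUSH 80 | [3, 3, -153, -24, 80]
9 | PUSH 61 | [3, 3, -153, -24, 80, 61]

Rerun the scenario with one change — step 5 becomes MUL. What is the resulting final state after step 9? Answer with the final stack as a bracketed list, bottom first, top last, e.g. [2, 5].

[3, -504, 80, 61]

(re-executing from step 5 with the substitution; state before step 5: [3, 3, -153])
5 | MUL | [3, -459]
6 | PUSH 45 | [3, -459, 45]
7 | SUB | [3, -504]
8 | PUSH 80 | [3, -504, 80]
9 | PUSH 61 | [3, -504, 80, 61]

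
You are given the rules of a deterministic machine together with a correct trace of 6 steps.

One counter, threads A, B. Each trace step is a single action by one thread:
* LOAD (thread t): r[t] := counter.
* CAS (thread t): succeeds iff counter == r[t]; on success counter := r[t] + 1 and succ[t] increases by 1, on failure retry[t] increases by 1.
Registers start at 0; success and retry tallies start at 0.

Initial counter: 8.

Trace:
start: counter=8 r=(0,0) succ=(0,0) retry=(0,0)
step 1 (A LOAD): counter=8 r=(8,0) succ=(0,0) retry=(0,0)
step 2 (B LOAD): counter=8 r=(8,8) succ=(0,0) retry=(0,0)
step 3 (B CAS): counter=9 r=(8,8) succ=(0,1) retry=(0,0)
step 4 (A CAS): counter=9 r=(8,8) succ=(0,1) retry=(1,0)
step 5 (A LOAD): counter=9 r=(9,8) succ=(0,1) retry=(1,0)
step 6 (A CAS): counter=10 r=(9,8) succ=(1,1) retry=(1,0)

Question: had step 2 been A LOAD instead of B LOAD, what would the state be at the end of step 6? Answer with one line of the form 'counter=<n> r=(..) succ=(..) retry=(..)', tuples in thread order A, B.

counter=10 r=(9,0) succ=(2,0) retry=(0,1)

(re-executing from step 2 with the substitution; state before step 2: counter=8 r=(8,0) succ=(0,0) retry=(0,0))
step 2 (A LOAD): counter=8 r=(8,0) succ=(0,0) retry=(0,0)
step 3 (B CAS): counter=8 r=(8,0) succ=(0,0) retry=(0,1)
step 4 (A CAS): counter=9 r=(8,0) succ=(1,0) retry=(0,1)
step 5 (A LOAD): counter=9 r=(9,0) succ=(1,0) retry=(0,1)
step 6 (A CAS): counter=10 r=(9,0) succ=(2,0) retry=(0,1)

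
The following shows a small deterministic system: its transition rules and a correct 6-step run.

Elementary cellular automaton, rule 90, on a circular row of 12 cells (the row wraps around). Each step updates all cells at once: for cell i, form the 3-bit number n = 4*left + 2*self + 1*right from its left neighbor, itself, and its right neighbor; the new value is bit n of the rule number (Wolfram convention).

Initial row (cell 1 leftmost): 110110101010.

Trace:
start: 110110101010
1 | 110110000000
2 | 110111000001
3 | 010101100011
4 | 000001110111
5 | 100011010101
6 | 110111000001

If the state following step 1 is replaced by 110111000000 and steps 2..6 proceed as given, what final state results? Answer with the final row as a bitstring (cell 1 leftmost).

011111001011

state after step 1 := 110111000000
2 | 110101100001
3 | 010001110011
4 | 001011011111
5 | 110011010001
6 | 011111001011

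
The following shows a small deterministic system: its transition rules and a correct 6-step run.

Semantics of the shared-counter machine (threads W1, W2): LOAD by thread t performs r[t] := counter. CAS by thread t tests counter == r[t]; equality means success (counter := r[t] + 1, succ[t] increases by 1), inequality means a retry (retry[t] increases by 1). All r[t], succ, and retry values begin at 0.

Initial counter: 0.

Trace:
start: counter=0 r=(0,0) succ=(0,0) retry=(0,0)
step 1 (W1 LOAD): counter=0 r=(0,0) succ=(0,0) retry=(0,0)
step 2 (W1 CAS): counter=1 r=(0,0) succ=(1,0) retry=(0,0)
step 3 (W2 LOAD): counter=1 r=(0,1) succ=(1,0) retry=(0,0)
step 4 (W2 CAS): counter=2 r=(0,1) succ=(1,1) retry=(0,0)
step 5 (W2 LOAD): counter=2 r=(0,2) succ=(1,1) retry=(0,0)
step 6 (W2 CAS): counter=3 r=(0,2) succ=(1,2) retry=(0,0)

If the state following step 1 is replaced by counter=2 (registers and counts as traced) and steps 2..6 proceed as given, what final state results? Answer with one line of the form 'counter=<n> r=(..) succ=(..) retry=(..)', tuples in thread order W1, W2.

counter=4 r=(0,3) succ=(0,2) retry=(1,0)

state after step 1 := counter=2 r=(0,0) succ=(0,0) retry=(0,0)
step 2 (W1 CAS): counter=2 r=(0,0) succ=(0,0) retry=(1,0)
step 3 (W2 LOAD): counter=2 r=(0,2) succ=(0,0) retry=(1,0)
step 4 (W2 CAS): counter=3 r=(0,2) succ=(0,1) retry=(1,0)
step 5 (W2 LOAD): counter=3 r=(0,3) succ=(0,1) retry=(1,0)
step 6 (W2 CAS): counter=4 r=(0,3) succ=(0,2) retry=(1,0)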